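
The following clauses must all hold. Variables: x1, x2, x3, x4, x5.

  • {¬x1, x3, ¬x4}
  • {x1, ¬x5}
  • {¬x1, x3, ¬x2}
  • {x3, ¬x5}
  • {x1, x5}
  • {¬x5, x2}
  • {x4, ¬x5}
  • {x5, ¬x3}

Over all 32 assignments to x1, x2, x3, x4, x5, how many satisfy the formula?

2

Satisfying assignments:
  x1=T x2=F x3=F x4=F x5=F
  x1=T x2=T x3=T x4=T x5=T
That's 2 in total.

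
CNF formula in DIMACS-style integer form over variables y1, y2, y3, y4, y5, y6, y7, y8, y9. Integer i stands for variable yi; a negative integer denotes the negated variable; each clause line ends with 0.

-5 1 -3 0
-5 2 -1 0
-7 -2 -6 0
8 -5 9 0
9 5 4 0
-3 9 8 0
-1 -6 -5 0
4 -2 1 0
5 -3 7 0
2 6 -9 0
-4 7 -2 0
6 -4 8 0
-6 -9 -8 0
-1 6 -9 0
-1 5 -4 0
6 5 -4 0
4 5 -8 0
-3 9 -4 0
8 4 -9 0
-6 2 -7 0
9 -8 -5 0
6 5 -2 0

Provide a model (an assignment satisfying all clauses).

y1=F, y2=F, y3=F, y4=T, y5=F, y6=T, y7=F, y8=T, y9=F

y3 occurs only negated in the remaining clauses — set y3 = False.
Branch on y1: take y1 = False.
Try y2 = False.
For the remaining variables, y4 = True, y5 = False, y6 = True, y7 = False, y8 = True, y9 = False works.
Check each clause:
  1. {y1, ¬y3, ¬y5} — ¬y5 is true.
  2. {y2, ¬y1, ¬y5} — ¬y5 is true.
  3. {¬y7, ¬y6, ¬y2} — ¬y7 is true.
  4. {y9, y8, ¬y5} — y8 is true.
  5. {y9, y5, y4} — y4 is true.
  6. {y9, y8, ¬y3} — y8 is true.
  7. {¬y5, ¬y1, ¬y6} — ¬y5 is true.
  8. {¬y2, y1, y4} — y4 is true.
  9. {y5, y7, ¬y3} — ¬y3 is true.
  10. {¬y9, y2, y6} — y6 is true.
  11. {y7, ¬y4, ¬y2} — ¬y2 is true.
  12. {y6, y8, ¬y4} — y8 is true.
  13. {¬y8, ¬y9, ¬y6} — ¬y9 is true.
  14. {¬y1, y6, ¬y9} — y6 is true.
  15. {¬y4, y5, ¬y1} — ¬y1 is true.
  16. {y6, ¬y4, y5} — y6 is true.
  17. {y5, ¬y8, y4} — y4 is true.
  18. {¬y4, y9, ¬y3} — ¬y3 is true.
  19. {¬y9, y4, y8} — y8 is true.
  20. {y2, ¬y6, ¬y7} — ¬y7 is true.
  21. {¬y8, ¬y5, y9} — ¬y5 is true.
  22. {y6, ¬y2, y5} — ¬y2 is true.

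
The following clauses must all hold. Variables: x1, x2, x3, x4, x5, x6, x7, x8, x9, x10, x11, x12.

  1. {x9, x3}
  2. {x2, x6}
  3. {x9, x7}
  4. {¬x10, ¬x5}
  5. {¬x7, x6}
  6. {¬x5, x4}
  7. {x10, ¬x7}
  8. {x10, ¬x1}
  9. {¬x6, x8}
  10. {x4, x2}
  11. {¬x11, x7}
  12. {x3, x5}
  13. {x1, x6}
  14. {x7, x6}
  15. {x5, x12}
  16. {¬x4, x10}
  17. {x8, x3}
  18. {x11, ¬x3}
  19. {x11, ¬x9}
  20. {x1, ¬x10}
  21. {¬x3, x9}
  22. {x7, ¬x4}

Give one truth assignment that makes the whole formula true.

x1 = T, x2 = F, x3 = T, x4 = T, x5 = F, x6 = T, x7 = T, x8 = T, x9 = T, x10 = T, x11 = T, x12 = T

x8 occurs only positively in the remaining clauses — set x8 = True.
Pure literal: x12 appears only positively; assign x12 = True.
Branch on x1: take x1 = True.
  then x10 is forced to True.
  then x5 is forced to False.
  then x3 is forced to True.
  then x11 is forced to True.
  then x7 is forced to True.
  then x6 is forced to True.
  then x9 is forced to True.
Set x2 = False and propagate.
  then x4 is forced to True.
Every clause has at least one true literal under this assignment.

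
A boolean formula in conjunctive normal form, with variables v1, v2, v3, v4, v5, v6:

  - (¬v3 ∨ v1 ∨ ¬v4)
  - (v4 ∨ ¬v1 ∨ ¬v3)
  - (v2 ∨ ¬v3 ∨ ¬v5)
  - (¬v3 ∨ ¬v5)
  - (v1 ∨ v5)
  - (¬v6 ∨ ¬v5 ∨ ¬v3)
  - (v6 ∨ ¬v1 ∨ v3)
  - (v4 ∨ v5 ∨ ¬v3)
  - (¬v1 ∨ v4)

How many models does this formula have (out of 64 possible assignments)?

Split on v3, then v1.
  v3=1, v1=1: remaining (v2,v4,v5,v6) ∈ {(0,1,0,0); (0,1,0,1); (1,1,0,0); (1,1,0,1)} — 4.
  v3=1, v1=0: a clause becomes empty — 0.
  v3=0, v1=1: remaining (v2,v4,v5,v6) ∈ {(0,1,0,1); (0,1,1,1); (1,1,0,1); (1,1,1,1)} — 4.
  v3=0, v1=0: forces v5=1; v2, v4, v6 free → 2^3 = 8.
Total: 4 + 0 + 4 + 8 = 16.

16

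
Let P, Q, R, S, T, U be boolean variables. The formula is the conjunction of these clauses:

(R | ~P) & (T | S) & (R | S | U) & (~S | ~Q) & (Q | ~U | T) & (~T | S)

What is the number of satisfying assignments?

Case analysis on S and T:
  S=T, T=T: U free; 3 ways for (P,Q,R) × 2^1 = 6.
  S=T, T=F: remaining (P,Q,R,U) ∈ {(F,F,F,F); (F,F,T,F); (T,F,T,F)} — 3.
  S=F, T=T: a clause becomes empty — 0.
  S=F, T=F: a clause becomes empty — 0.
Total: 6 + 3 + 0 + 0 = 9.

9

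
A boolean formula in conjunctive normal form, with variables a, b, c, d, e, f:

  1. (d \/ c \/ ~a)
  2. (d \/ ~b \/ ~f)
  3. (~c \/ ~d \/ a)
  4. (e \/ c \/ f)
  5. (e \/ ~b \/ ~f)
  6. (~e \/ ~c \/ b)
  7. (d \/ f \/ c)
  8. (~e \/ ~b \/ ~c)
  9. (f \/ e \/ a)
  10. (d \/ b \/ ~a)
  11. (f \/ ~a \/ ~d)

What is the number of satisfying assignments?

Case analysis on c and d:
  c=1, d=1: remaining (a,b,e,f) ∈ {(1,0,0,1)} — 1.
  c=1, d=0: remaining (a,b,e,f) ∈ {(0,0,0,1); (1,1,0,0)} — 2.
  c=0, d=1: 8 of the 16 assignments to (a,b,e,f) work.
  c=0, d=0: remaining (a,b,e,f) ∈ {(0,0,0,1); (0,0,1,1)} — 2.
Total: 1 + 2 + 8 + 2 = 13.

13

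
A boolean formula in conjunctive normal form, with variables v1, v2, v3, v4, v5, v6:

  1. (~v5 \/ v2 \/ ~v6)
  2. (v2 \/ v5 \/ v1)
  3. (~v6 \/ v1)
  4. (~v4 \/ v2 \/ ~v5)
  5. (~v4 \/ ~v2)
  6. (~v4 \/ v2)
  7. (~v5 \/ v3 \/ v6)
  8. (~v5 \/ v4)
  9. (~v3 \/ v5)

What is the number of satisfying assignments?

Satisfying assignments:
  v1=F v2=T v3=F v4=F v5=F v6=F
  v1=T v2=F v3=F v4=F v5=F v6=F
  v1=T v2=F v3=F v4=F v5=F v6=T
  v1=T v2=T v3=F v4=F v5=F v6=F
  v1=T v2=T v3=F v4=F v5=F v6=T
Count: 5.

5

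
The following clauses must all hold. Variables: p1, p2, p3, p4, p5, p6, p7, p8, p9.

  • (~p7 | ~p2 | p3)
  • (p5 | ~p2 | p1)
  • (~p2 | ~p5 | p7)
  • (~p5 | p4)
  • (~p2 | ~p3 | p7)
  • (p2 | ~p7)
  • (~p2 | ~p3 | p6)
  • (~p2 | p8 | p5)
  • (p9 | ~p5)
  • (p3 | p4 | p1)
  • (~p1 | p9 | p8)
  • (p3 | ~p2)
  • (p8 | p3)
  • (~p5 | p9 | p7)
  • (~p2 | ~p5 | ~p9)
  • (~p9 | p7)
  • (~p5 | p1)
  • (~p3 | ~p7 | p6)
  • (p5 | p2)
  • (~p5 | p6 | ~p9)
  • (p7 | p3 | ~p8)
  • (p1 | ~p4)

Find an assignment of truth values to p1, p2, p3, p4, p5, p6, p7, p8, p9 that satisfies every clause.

p1 = 1, p2 = 1, p3 = 1, p4 = 0, p5 = 0, p6 = 1, p7 = 1, p8 = 1, p9 = 1

Check each clause:
  1. (~p7 | ~p2 | p3) — p3 is true.
  2. (p5 | ~p2 | p1) — p1 is true.
  3. (~p5 | ~p2 | p7) — ~p5 is true.
  4. (~p5 | p4) — ~p5 is true.
  5. (p7 | ~p2 | ~p3) — p7 is true.
  6. (~p7 | p2) — p2 is true.
  7. (~p3 | p6 | ~p2) — p6 is true.
  8. (p8 | ~p2 | p5) — p8 is true.
  9. (p9 | ~p5) — p9 is true.
  10. (p3 | p4 | p1) — p1 is true.
  11. (~p1 | p9 | p8) — p8 is true.
  12. (~p2 | p3) — p3 is true.
  13. (p3 | p8) — p8 is true.
  14. (~p5 | p7 | p9) — p9 is true.
  15. (~p5 | ~p2 | ~p9) — ~p5 is true.
  16. (~p9 | p7) — p7 is true.
  17. (p1 | ~p5) — p1 is true.
  18. (~p3 | ~p7 | p6) — p6 is true.
  19. (p5 | p2) — p2 is true.
  20. (p6 | ~p9 | ~p5) — ~p5 is true.
  21. (p7 | ~p8 | p3) — p3 is true.
  22. (p1 | ~p4) — p1 is true.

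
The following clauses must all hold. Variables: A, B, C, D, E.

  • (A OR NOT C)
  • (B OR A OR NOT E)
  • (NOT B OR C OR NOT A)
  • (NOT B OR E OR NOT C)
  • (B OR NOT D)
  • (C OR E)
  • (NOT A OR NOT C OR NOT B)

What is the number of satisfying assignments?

The models are:
  A=0 B=1 C=0 D=0 E=1
  A=0 B=1 C=0 D=1 E=1
  A=1 B=0 C=0 D=0 E=1
  A=1 B=0 C=1 D=0 E=0
  A=1 B=0 C=1 D=0 E=1
Count: 5.

5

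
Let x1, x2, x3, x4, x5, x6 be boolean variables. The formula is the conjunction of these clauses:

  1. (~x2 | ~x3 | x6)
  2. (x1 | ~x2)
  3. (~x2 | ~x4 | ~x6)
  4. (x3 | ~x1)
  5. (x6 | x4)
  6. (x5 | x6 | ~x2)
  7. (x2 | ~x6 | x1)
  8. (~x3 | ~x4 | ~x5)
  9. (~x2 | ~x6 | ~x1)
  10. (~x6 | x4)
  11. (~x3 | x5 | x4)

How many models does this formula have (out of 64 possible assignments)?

5

The models are:
  x1=0 x2=0 x3=0 x4=1 x5=0 x6=0
  x1=0 x2=0 x3=0 x4=1 x5=1 x6=0
  x1=0 x2=0 x3=1 x4=1 x5=0 x6=0
  x1=1 x2=0 x3=1 x4=1 x5=0 x6=0
  x1=1 x2=0 x3=1 x4=1 x5=0 x6=1
That's 5 in total.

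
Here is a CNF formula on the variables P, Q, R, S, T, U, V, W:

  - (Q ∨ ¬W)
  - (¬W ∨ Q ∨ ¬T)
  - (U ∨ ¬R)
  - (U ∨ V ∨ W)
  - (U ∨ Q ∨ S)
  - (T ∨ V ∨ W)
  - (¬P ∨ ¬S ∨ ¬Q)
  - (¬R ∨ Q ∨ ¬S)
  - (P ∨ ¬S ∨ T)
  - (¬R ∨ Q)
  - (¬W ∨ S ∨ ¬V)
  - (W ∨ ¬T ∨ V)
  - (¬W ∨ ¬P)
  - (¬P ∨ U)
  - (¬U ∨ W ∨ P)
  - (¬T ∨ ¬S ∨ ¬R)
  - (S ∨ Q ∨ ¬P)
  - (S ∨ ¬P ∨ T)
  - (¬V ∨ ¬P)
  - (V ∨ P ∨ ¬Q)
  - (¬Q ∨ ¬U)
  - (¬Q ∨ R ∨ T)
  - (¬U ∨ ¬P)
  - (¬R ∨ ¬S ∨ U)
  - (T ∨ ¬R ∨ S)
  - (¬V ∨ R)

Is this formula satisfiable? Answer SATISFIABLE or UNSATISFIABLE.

UNSATISFIABLE

P = True:
  propagation gives W=False, U=True; an empty clause results — contradiction.
P = False:
  Q = True:
    propagation gives V=True, U=False, R=False; an empty clause results — contradiction.
  Q = False:
    propagation gives W=False, R=False, U=False, V=True; an empty clause results — contradiction.
Every branch closes, so no satisfying assignment exists.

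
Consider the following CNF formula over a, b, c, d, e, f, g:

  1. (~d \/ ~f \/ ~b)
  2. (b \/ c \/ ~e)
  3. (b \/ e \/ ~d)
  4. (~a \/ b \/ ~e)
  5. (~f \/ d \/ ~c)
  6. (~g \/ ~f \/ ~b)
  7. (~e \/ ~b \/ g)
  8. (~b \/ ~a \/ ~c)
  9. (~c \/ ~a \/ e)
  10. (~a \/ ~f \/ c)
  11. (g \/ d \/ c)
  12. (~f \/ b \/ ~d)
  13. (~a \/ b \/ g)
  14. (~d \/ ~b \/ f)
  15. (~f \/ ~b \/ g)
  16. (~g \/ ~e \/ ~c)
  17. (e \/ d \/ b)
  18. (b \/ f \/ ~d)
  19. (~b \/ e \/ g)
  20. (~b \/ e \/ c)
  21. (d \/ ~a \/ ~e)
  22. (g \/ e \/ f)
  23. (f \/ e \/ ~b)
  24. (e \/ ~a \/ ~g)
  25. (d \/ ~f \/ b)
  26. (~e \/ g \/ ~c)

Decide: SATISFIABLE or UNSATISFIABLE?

SATISFIABLE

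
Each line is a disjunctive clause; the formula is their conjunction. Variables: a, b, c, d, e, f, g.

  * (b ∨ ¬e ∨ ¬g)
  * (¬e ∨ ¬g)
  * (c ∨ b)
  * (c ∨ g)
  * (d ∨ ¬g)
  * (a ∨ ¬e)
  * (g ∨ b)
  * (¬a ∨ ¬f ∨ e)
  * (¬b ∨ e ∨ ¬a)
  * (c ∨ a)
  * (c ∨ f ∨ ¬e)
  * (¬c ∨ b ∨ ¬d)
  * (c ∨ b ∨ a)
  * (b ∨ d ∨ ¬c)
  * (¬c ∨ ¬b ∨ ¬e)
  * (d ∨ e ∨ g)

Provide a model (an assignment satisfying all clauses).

a=0, b=1, c=1, d=1, e=0, f=0, g=1

Branch on a: take a = False.
  then e is forced to False.
  then c is forced to True.
Branch on b: take b = True.
Set d = True and propagate.
f, g are now unconstrained; take f = False, g = True.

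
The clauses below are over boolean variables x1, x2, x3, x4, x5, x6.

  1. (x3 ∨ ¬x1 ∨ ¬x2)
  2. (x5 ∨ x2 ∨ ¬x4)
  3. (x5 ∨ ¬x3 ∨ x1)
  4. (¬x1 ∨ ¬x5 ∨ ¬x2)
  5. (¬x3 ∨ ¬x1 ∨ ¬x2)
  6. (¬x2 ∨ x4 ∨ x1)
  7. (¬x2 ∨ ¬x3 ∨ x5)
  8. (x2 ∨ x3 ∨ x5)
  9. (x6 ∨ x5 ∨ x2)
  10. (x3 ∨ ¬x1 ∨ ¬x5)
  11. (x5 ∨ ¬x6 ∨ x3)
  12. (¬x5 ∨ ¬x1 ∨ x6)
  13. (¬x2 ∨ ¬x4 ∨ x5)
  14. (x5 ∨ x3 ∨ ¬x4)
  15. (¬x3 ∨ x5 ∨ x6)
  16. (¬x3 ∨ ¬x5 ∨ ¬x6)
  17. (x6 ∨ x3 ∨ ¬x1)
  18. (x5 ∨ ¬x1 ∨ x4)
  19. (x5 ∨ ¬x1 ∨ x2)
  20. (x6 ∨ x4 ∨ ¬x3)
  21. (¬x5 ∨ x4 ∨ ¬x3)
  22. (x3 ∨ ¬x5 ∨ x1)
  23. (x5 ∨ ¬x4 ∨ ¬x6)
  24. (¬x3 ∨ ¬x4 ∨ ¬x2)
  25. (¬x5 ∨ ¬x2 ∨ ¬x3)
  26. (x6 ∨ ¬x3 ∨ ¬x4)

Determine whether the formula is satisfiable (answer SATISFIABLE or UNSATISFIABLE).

x5 = True:
  x3 = True:
    propagation gives x6=False, x1=False, x4=True; an empty clause results — contradiction.
  x3 = False:
    propagation gives x1=False; an empty clause results — contradiction.
x5 = False:
  x3 = True:
    propagation gives x1=True, x2=False; an empty clause results — contradiction.
  x3 = False:
    propagation gives x2=True, x1=False, x4=True; an empty clause results — contradiction.
Every branch closes, so no satisfying assignment exists.

UNSATISFIABLE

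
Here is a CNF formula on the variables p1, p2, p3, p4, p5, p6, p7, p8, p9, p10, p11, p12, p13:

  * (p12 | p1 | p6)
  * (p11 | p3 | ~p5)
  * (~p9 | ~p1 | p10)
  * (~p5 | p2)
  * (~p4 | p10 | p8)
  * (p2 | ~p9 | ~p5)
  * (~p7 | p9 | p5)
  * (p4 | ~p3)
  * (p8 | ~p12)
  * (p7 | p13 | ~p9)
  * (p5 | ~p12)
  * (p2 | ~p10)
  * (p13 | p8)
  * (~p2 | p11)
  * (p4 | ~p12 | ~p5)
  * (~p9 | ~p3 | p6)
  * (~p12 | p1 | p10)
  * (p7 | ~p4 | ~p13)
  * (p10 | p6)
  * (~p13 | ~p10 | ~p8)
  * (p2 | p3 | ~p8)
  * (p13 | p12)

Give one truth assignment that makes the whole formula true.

p1 = True, p2 = True, p3 = False, p4 = True, p5 = True, p6 = True, p7 = True, p8 = True, p9 = False, p10 = True, p11 = True, p12 = True, p13 = False

Pure literal: p6 appears only positively; assign p6 = True.
Pure literal: p11 appears only positively; assign p11 = True.
Try p1 = True.
Try p2 = True.
The remaining clauses are satisfied by p3 = False, p4 = True, p5 = True, p7 = True, p8 = True, p9 = False, p10 = True, p12 = True, p13 = False.
Every clause has at least one true literal under this assignment.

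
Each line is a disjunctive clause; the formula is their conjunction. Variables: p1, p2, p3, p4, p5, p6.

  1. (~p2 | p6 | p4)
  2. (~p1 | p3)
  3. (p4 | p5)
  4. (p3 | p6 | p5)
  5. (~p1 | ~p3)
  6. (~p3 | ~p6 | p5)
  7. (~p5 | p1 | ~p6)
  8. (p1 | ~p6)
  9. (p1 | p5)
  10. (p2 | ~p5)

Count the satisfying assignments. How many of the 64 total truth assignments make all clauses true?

The models are:
  p1=0 p2=1 p3=0 p4=1 p5=1 p6=0
  p1=0 p2=1 p3=1 p4=1 p5=1 p6=0
That's 2 in total.

2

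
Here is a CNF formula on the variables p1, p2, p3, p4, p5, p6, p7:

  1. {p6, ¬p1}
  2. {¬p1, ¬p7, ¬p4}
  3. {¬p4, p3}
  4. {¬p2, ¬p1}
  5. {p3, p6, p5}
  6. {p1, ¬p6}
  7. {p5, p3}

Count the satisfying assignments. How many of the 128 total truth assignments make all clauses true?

28

Case analysis on p1 and p3:
  p1=1, p3=1: p5 free; 3 ways for (p2,p4,p6,p7) × 2^1 = 6.
  p1=1, p3=0: remaining (p2,p4,p5,p6,p7) ∈ {(0,0,1,1,0); (0,0,1,1,1)} — 2.
  p1=0, p3=1: forces p6=0; p2, p4, p5, p7 free → 2^4 = 16.
  p1=0, p3=0: remaining (p2,p4,p5,p6,p7) ∈ {(0,0,1,0,0); (0,0,1,0,1); (1,0,1,0,0); (1,0,1,0,1)} — 4.
Total: 6 + 2 + 16 + 4 = 28.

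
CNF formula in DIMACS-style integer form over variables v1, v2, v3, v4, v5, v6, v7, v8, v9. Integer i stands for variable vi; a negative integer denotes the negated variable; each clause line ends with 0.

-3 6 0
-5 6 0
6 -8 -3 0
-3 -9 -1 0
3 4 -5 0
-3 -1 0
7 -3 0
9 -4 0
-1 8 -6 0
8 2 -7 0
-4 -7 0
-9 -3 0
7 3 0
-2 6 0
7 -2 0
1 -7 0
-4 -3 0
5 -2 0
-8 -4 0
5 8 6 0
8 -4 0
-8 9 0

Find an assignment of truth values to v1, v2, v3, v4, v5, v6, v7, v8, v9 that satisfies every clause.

v1=True, v2=False, v3=False, v4=False, v5=False, v6=False, v7=True, v8=True, v9=True

Set v1 = True and propagate.
  then v3 is forced to False.
  then v7 is forced to True.
  then v4 is forced to False.
  then v5 is forced to False.
  then v2 is forced to False.
  then v8 is forced to True.
  then v9 is forced to True.
v6 is now unconstrained; take v6 = False.
Every clause has at least one true literal under this assignment.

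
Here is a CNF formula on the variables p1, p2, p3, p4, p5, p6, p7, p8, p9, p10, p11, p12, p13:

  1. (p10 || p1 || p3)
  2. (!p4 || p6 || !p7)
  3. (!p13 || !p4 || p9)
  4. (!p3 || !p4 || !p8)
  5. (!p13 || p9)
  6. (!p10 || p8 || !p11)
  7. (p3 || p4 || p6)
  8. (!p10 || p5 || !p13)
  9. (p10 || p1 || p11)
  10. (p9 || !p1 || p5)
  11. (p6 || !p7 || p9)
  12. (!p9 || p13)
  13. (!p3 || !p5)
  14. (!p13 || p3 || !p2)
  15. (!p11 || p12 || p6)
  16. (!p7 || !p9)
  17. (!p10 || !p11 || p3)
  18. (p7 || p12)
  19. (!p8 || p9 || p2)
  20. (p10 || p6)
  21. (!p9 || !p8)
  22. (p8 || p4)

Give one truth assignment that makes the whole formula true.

p1=F, p2=T, p3=F, p4=T, p5=T, p6=T, p7=T, p8=T, p9=F, p10=T, p11=F, p12=F, p13=F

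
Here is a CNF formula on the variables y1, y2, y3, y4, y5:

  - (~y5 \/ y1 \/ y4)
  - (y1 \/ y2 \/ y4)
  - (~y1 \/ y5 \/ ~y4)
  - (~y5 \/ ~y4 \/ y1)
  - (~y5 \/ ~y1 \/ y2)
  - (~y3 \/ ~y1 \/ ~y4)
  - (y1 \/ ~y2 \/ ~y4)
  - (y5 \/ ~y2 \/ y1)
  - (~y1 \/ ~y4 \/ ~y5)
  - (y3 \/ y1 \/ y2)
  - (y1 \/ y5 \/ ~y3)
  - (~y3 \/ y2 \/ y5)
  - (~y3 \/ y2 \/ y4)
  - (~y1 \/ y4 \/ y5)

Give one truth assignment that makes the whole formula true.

y1=True, y2=True, y3=False, y4=False, y5=True

Branch on y1: take y1 = True.
For the remaining variables, y2 = True, y3 = False, y4 = False, y5 = True works.
Check each clause:
  1. (y1 \/ ~y5 \/ y4) — y1 is true.
  2. (y1 \/ y4 \/ y2) — y1 is true.
  3. (~y1 \/ ~y4 \/ y5) — ~y4 is true.
  4. (~y5 \/ y1 \/ ~y4) — y1 is true.
  5. (~y5 \/ y2 \/ ~y1) — y2 is true.
  6. (~y4 \/ ~y3 \/ ~y1) — ~y4 is true.
  7. (y1 \/ ~y2 \/ ~y4) — y1 is true.
  8. (~y2 \/ y5 \/ y1) — y1 is true.
  9. (~y5 \/ ~y1 \/ ~y4) — ~y4 is true.
  10. (y3 \/ y2 \/ y1) — y1 is true.
  11. (y1 \/ ~y3 \/ y5) — y1 is true.
  12. (y2 \/ y5 \/ ~y3) — y2 is true.
  13. (~y3 \/ y4 \/ y2) — y2 is true.
  14. (y5 \/ ~y1 \/ y4) — y5 is true.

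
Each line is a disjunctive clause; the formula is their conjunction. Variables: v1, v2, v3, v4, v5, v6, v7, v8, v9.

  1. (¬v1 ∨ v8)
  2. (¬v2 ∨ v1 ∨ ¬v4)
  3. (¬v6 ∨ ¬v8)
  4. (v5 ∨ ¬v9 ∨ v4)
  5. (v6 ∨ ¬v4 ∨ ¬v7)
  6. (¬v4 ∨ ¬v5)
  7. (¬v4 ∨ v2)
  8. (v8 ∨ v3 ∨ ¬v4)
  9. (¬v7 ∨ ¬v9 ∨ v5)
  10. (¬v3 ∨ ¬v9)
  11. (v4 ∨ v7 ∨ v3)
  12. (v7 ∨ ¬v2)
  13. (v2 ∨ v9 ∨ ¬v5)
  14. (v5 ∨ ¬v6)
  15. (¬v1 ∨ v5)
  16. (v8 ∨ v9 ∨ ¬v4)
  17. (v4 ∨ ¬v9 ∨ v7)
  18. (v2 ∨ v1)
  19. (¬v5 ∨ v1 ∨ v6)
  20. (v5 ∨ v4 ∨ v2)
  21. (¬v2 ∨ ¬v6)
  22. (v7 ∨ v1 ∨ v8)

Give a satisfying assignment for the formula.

Try v1 = False.
  then v2 is forced to True.
  then v4 is forced to False.
  then v7 is forced to True.
  then v6 is forced to False.
  then v5 is forced to False.
  then v9 is forced to False.
v3, v8 are now unconstrained; take v3 = False, v8 = True.
Every clause has at least one true literal under this assignment.

v1=False, v2=True, v3=False, v4=False, v5=False, v6=False, v7=True, v8=True, v9=False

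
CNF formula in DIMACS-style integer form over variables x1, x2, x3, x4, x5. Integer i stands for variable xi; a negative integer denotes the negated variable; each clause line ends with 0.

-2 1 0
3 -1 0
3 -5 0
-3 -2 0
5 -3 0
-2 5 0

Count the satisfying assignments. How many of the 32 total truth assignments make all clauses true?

6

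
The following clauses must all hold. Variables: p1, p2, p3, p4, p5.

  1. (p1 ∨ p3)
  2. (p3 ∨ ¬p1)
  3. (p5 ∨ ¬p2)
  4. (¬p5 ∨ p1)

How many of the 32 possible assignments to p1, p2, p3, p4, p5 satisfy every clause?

8

Case analysis on p1 and p3:
  p1=1, p3=1: p4 free; 3 ways for (p2,p5) × 2^1 = 6.
  p1=1, p3=0: a clause becomes empty — 0.
  p1=0, p3=1: remaining (p2,p4,p5) ∈ {(0,0,0); (0,1,0)} — 2.
  p1=0, p3=0: a clause becomes empty — 0.
Total: 6 + 0 + 2 + 0 = 8.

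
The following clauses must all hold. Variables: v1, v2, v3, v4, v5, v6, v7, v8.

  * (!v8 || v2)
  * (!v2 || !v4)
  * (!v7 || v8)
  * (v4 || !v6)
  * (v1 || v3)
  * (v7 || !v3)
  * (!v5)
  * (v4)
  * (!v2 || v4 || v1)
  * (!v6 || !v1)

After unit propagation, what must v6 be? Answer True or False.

False

Unit clause (!v5) sets v5 = False.
Unit clause (v4) sets v4 = True.
From (!v2 || !v4) and v4 = True: v2 = False.
From (v2 || !v8) and v2 = False: v8 = False.
(!v7 || v8) with v8 = False leaves only !v7, so v7 = False.
In (v7 || !v3), v7 is now false; !v3 must hold, so v3 = False.
(v1 || v3): since v3 = False, the clause reduces to (v1). v1 = True.
In (!v1 || !v6), !v1 is now false; !v6 must hold, so v6 = False.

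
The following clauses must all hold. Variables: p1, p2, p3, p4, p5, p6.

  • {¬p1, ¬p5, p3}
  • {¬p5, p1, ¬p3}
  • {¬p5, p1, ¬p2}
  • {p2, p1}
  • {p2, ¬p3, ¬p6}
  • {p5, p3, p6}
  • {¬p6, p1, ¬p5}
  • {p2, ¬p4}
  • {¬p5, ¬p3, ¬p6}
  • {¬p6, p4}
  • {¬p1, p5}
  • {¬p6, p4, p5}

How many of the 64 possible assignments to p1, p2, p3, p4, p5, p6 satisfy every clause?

7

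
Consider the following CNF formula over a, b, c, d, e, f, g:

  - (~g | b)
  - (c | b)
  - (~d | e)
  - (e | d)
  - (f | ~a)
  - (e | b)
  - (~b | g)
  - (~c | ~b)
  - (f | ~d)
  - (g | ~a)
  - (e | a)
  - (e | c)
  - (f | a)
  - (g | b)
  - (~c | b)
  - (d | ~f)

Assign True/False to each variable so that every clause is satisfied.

a = False  b = True  c = False  d = True  e = True  f = True  g = True

Pure literal: e appears only positively; assign e = True.
Set a = False and propagate.
  then f is forced to True.
  then d is forced to True.
The remaining clauses are satisfied by b = True, c = False, g = True.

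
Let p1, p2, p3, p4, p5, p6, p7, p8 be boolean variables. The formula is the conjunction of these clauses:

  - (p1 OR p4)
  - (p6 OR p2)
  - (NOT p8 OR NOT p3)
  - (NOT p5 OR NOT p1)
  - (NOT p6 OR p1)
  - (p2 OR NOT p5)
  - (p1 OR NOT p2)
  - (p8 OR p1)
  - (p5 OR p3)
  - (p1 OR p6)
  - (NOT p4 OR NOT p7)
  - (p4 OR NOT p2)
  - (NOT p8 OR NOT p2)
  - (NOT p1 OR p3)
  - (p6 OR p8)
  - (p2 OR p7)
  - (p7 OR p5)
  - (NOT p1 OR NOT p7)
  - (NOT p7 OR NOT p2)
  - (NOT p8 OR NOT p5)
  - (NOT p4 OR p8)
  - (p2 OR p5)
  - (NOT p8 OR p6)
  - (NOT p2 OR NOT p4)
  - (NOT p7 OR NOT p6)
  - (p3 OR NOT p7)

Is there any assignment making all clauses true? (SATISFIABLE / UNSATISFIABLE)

UNSATISFIABLE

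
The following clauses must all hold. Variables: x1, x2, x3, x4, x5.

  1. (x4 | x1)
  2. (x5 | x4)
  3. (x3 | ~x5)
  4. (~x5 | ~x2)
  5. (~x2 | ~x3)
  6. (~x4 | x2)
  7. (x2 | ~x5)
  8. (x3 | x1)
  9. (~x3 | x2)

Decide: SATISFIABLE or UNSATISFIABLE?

SATISFIABLE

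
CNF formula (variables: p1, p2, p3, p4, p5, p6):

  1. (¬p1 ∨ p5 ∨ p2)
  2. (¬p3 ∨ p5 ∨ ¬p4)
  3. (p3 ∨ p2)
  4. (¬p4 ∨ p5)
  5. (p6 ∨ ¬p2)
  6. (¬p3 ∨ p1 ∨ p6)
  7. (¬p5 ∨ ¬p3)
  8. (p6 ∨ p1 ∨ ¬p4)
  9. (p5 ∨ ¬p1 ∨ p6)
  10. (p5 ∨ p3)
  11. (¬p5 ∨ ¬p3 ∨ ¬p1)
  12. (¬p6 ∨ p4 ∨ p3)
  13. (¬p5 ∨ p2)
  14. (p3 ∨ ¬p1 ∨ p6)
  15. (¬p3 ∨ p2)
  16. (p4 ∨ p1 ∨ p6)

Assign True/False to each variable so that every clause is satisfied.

Set p1 = True and propagate.
For the remaining variables, p2 = True, p3 = True, p4 = False, p5 = False, p6 = True works.

p1 = T, p2 = T, p3 = T, p4 = F, p5 = F, p6 = T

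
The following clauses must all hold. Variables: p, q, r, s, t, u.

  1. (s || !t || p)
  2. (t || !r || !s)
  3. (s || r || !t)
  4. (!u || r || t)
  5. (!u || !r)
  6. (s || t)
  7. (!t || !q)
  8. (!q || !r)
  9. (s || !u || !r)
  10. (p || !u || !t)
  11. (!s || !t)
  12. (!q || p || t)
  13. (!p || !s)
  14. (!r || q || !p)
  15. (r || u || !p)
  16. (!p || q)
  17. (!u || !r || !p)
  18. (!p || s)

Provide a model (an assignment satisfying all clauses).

p=False  q=False  r=False  s=True  t=False  u=False

Set p = False and propagate.
Set q = False and propagate.
For the remaining variables, r = False, s = True, t = False, u = False works.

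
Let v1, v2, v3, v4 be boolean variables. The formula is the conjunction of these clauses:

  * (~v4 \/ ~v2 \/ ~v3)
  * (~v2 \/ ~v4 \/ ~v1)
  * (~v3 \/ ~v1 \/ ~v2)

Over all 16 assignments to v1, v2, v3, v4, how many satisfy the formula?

12

Case analysis on v2 and v1:
  v2=T, v1=T: remaining (v3,v4) ∈ {(F,F)} — 1.
  v2=T, v1=F: remaining (v3,v4) ∈ {(F,F); (F,T); (T,F)} — 3.
  v2=F, v1=T: remaining (v3,v4) ∈ {(F,F); (F,T); (T,F); (T,T)} — 4.
  v2=F, v1=F: remaining (v3,v4) ∈ {(F,F); (F,T); (T,F); (T,T)} — 4.
Total: 1 + 3 + 4 + 4 = 12.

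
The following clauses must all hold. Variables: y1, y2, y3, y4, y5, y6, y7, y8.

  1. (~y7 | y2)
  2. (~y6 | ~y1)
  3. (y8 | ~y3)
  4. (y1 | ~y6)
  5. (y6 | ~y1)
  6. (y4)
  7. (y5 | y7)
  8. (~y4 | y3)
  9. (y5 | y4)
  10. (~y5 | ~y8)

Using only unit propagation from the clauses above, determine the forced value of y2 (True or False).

True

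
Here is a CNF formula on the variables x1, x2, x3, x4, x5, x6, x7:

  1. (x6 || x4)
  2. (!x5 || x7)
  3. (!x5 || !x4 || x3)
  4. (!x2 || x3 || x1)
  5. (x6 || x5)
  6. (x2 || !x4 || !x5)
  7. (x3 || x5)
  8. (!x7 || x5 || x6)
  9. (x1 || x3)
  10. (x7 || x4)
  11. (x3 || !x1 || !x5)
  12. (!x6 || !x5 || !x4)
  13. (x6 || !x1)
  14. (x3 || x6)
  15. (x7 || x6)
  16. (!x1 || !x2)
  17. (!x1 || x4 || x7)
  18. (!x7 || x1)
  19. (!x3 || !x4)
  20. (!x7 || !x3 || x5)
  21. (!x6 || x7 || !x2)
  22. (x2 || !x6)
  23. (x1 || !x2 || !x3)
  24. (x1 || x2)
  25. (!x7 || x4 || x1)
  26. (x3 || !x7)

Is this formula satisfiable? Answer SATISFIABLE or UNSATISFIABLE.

UNSATISFIABLE

x1 = True:
  propagation gives x6=True, x2=False; an empty clause results — contradiction.
x1 = False:
  propagation gives x3=True, x7=False, x5=False, x6=True; an empty clause results — contradiction.
Every branch closes, so no satisfying assignment exists.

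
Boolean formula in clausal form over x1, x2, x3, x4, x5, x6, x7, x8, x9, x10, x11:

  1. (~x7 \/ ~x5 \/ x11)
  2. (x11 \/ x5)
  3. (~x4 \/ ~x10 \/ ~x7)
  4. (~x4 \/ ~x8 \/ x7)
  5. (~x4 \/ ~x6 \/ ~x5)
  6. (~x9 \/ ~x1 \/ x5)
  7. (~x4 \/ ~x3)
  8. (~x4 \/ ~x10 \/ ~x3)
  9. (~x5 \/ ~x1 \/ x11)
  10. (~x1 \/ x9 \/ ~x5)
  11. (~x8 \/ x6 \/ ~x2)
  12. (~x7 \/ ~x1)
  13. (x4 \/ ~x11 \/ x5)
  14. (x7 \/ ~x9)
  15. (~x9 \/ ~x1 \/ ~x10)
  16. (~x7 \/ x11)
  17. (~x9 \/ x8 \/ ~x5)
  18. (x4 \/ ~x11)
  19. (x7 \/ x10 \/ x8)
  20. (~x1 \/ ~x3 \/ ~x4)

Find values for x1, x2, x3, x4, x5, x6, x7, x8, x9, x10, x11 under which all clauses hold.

x1 occurs only negated in the remaining clauses — set x1 = False.
Pure literal: x2 appears only negated; assign x2 = False.
Branch on x3: take x3 = True.
  then x4 is forced to False.
  then x11 is forced to False.
  then x5 is forced to True.
  then x7 is forced to False.
  then x9 is forced to False.
Branch on x8: take x8 = False.
  then x10 is forced to True.
x6 is now unconstrained; take x6 = True.

x1=F  x2=F  x3=T  x4=F  x5=T  x6=T  x7=F  x8=F  x9=F  x10=T  x11=F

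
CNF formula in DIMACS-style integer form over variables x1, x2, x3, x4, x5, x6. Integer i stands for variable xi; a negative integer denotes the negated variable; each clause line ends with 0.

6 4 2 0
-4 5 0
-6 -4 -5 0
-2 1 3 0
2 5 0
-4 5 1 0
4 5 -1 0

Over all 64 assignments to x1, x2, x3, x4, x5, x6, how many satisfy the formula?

19

Split on x4, then x5.
  x4=T, x5=T: 7 of the 16 assignments to (x1,x2,x3,x6) work.
  x4=T, x5=F: a clause becomes empty — 0.
  x4=F, x5=T: 10 of the 16 assignments to (x1,x2,x3,x6) work.
  x4=F, x5=F: remaining (x1,x2,x3,x6) ∈ {(F,T,T,F); (F,T,T,T)} — 2.
Total: 7 + 0 + 10 + 2 = 19.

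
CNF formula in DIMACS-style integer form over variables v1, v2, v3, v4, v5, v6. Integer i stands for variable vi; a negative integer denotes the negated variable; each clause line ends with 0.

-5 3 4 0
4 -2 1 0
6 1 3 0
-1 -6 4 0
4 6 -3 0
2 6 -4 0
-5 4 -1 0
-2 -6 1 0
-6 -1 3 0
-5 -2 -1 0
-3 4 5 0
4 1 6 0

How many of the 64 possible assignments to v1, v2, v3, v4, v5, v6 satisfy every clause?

15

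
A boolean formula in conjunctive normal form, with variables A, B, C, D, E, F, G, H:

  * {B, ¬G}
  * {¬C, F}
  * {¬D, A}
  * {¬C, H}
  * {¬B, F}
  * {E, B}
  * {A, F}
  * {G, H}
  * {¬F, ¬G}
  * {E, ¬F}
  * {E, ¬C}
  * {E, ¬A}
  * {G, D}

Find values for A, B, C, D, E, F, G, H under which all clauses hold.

Pure literal: C appears only negated; assign C = False.
E occurs only positively in the remaining clauses — set E = True.
Branch on A: take A = True.
For the remaining variables, B = True, D = True, F = True, G = False, H = True works.
Every clause has at least one true literal under this assignment.
Check each clause:
  1. {B, ¬G} — ¬G is true.
  2. {¬C, F} — ¬C is true.
  3. {¬D, A} — A is true.
  4. {H, ¬C} — H is true.
  5. {F, ¬B} — F is true.
  6. {B, E} — B is true.
  7. {F, A} — A is true.
  8. {H, G} — H is true.
  9. {¬F, ¬G} — ¬G is true.
  10. {E, ¬F} — E is true.
  11. {¬C, E} — ¬C is true.
  12. {E, ¬A} — E is true.
  13. {G, D} — D is true.

A=1  B=1  C=0  D=1  E=1  F=1  G=0  H=1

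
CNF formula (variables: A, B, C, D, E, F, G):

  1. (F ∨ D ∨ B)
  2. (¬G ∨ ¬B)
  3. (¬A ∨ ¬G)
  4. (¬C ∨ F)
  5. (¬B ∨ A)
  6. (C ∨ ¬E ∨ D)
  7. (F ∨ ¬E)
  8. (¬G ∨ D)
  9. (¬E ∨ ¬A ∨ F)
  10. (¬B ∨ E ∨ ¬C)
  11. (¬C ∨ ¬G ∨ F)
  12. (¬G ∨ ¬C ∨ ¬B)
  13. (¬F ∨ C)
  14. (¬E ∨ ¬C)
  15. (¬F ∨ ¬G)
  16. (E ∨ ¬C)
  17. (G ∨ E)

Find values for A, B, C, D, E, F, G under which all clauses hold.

A=F, B=F, C=F, D=T, E=F, F=F, G=T

Check each clause:
  1. (B ∨ D ∨ F) — D is true.
  2. (¬G ∨ ¬B) — ¬B is true.
  3. (¬G ∨ ¬A) — ¬A is true.
  4. (¬C ∨ F) — ¬C is true.
  5. (A ∨ ¬B) — ¬B is true.
  6. (D ∨ C ∨ ¬E) — D is true.
  7. (F ∨ ¬E) — ¬E is true.
  8. (D ∨ ¬G) — D is true.
  9. (¬A ∨ F ∨ ¬E) — ¬E is true.
  10. (¬C ∨ E ∨ ¬B) — ¬C is true.
  11. (¬G ∨ F ∨ ¬C) — ¬C is true.
  12. (¬B ∨ ¬C ∨ ¬G) — ¬C is true.
  13. (C ∨ ¬F) — ¬F is true.
  14. (¬E ∨ ¬C) — ¬E is true.
  15. (¬G ∨ ¬F) — ¬F is true.
  16. (E ∨ ¬C) — ¬C is true.
  17. (G ∨ E) — G is true.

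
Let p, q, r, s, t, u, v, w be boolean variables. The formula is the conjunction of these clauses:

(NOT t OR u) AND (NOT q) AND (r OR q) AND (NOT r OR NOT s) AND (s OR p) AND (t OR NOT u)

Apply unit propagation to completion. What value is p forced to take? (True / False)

Unit clause (NOT q) sets q = False.
In (q OR r), q is now false; r must hold, so r = True.
(NOT s OR NOT r) with r = True leaves only NOT s, so s = False.
From (s OR p) and s = False: p = True.

True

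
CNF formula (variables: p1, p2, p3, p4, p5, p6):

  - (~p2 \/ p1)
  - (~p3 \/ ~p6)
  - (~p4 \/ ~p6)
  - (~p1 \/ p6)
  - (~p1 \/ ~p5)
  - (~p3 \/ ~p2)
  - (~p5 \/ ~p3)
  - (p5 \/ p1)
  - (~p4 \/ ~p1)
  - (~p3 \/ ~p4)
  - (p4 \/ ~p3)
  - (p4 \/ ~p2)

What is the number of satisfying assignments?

4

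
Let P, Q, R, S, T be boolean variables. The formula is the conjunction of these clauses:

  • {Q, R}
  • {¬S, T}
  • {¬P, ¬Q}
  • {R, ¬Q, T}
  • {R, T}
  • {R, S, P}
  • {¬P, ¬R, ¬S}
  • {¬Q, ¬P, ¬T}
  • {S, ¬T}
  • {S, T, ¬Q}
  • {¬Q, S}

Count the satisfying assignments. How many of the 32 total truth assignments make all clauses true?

5

The models are:
  P=0 Q=0 R=1 S=0 T=0
  P=0 Q=0 R=1 S=1 T=1
  P=0 Q=1 R=0 S=1 T=1
  P=0 Q=1 R=1 S=1 T=1
  P=1 Q=0 R=1 S=0 T=0
That's 5 in total.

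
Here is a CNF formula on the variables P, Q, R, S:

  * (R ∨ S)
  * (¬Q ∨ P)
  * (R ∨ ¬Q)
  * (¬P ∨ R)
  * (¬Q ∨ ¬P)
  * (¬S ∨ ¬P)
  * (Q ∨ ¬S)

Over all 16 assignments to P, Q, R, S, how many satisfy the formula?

The models are:
  P=F Q=F R=T S=F
  P=T Q=F R=T S=F
That's 2 in total.

2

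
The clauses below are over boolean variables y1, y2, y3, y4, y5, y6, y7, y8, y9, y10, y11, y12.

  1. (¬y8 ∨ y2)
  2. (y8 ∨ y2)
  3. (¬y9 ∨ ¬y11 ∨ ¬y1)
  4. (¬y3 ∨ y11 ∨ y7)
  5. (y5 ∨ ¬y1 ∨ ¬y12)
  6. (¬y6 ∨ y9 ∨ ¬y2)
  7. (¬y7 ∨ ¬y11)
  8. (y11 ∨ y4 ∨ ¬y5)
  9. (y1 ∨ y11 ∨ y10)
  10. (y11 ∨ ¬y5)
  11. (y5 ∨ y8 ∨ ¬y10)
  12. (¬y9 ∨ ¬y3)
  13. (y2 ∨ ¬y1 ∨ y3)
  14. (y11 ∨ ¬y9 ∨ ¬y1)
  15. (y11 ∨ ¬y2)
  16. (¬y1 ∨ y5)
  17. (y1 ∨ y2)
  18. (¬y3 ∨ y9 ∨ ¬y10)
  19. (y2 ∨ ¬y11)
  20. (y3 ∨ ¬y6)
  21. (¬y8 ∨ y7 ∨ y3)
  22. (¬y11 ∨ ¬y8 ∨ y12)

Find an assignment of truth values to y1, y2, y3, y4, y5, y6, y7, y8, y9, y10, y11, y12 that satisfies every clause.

y1=0, y2=1, y3=1, y4=0, y5=1, y6=0, y7=0, y8=0, y9=0, y10=0, y11=1, y12=0

Pure literal: y6 appears only negated; assign y6 = False.
Try y1 = False.
  then y2 is forced to True.
  then y11 is forced to True.
  then y7 is forced to False.
Branch on y3: take y3 = True.
  then y9 is forced to False.
  then y10 is forced to False.
Try y8 = False.
y4, y5, y12 are now unconstrained; take y4 = False, y5 = True, y12 = False.
Every clause has at least one true literal under this assignment.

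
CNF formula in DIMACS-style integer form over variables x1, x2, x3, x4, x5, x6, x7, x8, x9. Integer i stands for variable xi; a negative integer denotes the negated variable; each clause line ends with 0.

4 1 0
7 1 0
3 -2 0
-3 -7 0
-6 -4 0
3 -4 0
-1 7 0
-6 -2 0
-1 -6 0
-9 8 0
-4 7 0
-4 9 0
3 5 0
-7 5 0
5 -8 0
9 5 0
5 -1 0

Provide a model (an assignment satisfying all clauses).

x1=True, x2=False, x3=False, x4=False, x5=True, x6=False, x7=True, x8=False, x9=False

x2 occurs only negated in the remaining clauses — set x2 = False.
x5 occurs only positively in the remaining clauses — set x5 = True.
Try x1 = True.
  then x7 is forced to True.
  then x3 is forced to False.
  then x4 is forced to False.
  then x6 is forced to False.
Try x8 = False.
  then x9 is forced to False.
Every clause has at least one true literal under this assignment.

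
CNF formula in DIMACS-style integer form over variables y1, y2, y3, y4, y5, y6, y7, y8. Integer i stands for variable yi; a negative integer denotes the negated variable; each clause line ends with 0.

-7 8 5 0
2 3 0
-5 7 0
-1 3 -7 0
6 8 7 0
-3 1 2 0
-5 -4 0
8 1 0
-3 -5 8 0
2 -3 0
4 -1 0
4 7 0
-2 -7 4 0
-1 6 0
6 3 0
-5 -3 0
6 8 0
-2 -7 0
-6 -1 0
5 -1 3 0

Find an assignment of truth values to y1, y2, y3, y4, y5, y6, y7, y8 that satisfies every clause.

y1 = F, y2 = T, y3 = T, y4 = T, y5 = F, y6 = F, y7 = F, y8 = T

Check each clause:
  1. (!y7 || y5 || y8) — y8 is true.
  2. (y2 || y3) — y2 is true.
  3. (!y5 || y7) — !y5 is true.
  4. (!y1 || !y7 || y3) — !y7 is true.
  5. (y7 || y8 || y6) — y8 is true.
  6. (!y3 || y1 || y2) — y2 is true.
  7. (!y5 || !y4) — !y5 is true.
  8. (y8 || y1) — y8 is true.
  9. (y8 || !y3 || !y5) — y8 is true.
  10. (y2 || !y3) — y2 is true.
  11. (y4 || !y1) — y4 is true.
  12. (y7 || y4) — y4 is true.
  13. (y4 || !y7 || !y2) — !y7 is true.
  14. (!y1 || y6) — !y1 is true.
  15. (y6 || y3) — y3 is true.
  16. (!y3 || !y5) — !y5 is true.
  17. (y6 || y8) — y8 is true.
  18. (!y2 || !y7) — !y7 is true.
  19. (!y1 || !y6) — !y6 is true.
  20. (!y1 || y3 || y5) — y3 is true.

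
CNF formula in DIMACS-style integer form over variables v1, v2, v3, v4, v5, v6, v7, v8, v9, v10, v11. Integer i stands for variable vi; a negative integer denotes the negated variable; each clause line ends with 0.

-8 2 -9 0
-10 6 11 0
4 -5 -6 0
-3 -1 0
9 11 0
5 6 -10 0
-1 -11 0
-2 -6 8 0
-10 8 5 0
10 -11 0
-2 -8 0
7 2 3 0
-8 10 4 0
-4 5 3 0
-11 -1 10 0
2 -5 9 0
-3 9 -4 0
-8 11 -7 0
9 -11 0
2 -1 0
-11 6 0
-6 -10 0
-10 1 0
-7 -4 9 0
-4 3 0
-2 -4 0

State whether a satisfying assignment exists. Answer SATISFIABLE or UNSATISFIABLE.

SATISFIABLE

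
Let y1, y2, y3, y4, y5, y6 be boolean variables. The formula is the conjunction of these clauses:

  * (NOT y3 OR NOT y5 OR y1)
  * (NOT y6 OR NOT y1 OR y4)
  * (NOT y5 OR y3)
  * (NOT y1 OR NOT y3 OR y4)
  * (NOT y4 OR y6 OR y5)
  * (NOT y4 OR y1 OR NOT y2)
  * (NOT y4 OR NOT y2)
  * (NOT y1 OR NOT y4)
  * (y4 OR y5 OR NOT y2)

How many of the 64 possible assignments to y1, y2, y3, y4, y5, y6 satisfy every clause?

Satisfying assignments:
  y1=F y2=F y3=F y4=F y5=F y6=F
  y1=F y2=F y3=F y4=F y5=F y6=T
  y1=F y2=F y3=F y4=T y5=F y6=T
  y1=F y2=F y3=T y4=F y5=F y6=F
  y1=F y2=F y3=T y4=F y5=F y6=T
  y1=F y2=F y3=T y4=T y5=F y6=T
  y1=T y2=F y3=F y4=F y5=F y6=F
Count: 7.

7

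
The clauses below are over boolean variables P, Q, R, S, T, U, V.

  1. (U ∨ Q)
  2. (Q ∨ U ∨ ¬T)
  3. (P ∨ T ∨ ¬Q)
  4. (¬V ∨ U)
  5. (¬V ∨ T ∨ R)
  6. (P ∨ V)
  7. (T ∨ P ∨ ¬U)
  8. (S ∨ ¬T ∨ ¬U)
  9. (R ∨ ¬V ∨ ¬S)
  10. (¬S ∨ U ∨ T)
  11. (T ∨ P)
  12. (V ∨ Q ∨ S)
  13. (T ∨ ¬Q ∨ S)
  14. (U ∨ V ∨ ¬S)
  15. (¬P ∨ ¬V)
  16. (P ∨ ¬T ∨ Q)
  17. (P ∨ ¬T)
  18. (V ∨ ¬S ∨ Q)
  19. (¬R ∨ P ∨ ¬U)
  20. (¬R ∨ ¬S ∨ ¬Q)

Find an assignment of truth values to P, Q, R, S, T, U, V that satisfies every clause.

P=T, Q=T, R=T, S=F, T=T, U=F, V=F

Check each clause:
  1. (Q ∨ U) — Q is true.
  2. (¬T ∨ U ∨ Q) — Q is true.
  3. (T ∨ P ∨ ¬Q) — P is true.
  4. (¬V ∨ U) — ¬V is true.
  5. (T ∨ R ∨ ¬V) — ¬V is true.
  6. (P ∨ V) — P is true.
  7. (T ∨ P ∨ ¬U) — P is true.
  8. (¬T ∨ ¬U ∨ S) — ¬U is true.
  9. (¬S ∨ ¬V ∨ R) — ¬V is true.
  10. (T ∨ U ∨ ¬S) — ¬S is true.
  11. (P ∨ T) — P is true.
  12. (V ∨ Q ∨ S) — Q is true.
  13. (S ∨ ¬Q ∨ T) — T is true.
  14. (U ∨ ¬S ∨ V) — ¬S is true.
  15. (¬P ∨ ¬V) — ¬V is true.
  16. (P ∨ ¬T ∨ Q) — P is true.
  17. (¬T ∨ P) — P is true.
  18. (¬S ∨ V ∨ Q) — Q is true.
  19. (P ∨ ¬U ∨ ¬R) — P is true.
  20. (¬Q ∨ ¬S ∨ ¬R) — ¬S is true.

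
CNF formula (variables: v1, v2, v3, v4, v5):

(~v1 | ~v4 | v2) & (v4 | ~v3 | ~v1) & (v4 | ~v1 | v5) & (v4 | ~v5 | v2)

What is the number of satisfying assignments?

Case analysis on v4 and v1:
  v4=T, v1=T: remaining (v2,v3,v5) ∈ {(T,F,F); (T,F,T); (T,T,F); (T,T,T)} — 4.
  v4=T, v1=F: v2, v3, v5 free → 2^3 = 8.
  v4=F, v1=T: remaining (v2,v3,v5) ∈ {(T,F,T)} — 1.
  v4=F, v1=F: v3 free; 3 ways for (v2,v5) × 2^1 = 6.
Total: 4 + 8 + 1 + 6 = 19.

19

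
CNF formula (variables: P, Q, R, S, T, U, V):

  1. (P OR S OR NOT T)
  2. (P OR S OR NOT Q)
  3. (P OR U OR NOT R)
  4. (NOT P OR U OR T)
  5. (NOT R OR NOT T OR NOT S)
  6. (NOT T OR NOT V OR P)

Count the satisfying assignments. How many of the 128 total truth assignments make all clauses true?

Split on P, then T.
  P=1, T=1: Q, U, V free; 3 ways for (R,S) × 2^3 = 24.
  P=1, T=0: forces U=1; Q, R, S, V free → 2^4 = 16.
  P=0, T=1: remaining (Q,R,S,U,V) ∈ {(0,0,1,0,0); (0,0,1,1,0); (1,0,1,0,0); (1,0,1,1,0)} — 4.
  P=0, T=0: V free; 9 ways for (Q,R,S,U) × 2^1 = 18.
Total: 24 + 16 + 4 + 18 = 62.

62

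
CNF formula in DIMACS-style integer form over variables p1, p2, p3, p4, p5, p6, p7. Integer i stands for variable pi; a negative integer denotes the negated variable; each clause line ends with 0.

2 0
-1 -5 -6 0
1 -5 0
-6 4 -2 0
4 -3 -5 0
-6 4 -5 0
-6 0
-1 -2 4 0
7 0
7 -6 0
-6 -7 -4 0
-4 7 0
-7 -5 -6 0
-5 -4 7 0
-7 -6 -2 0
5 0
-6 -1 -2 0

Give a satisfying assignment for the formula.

(p2) is a unit clause, so p2 = True.
The clause (NOT p6) is unit: p6 must be False.
The clause (p7) is unit: p7 must be True.
Unit propagation: (p5) forces p5 = True.
The clause (p1) is unit: p1 must be True.
Unit propagation: (p4) forces p4 = True.
p3 is now unconstrained; take p3 = False.
Check each clause:
  1. (p2) — p2 is true.
  2. (NOT p6 OR NOT p5 OR NOT p1) — NOT p6 is true.
  3. (NOT p5 OR p1) — p1 is true.
  4. (NOT p2 OR NOT p6 OR p4) — NOT p6 is true.
  5. (p4 OR NOT p3 OR NOT p5) — p4 is true.
  6. (NOT p6 OR p4 OR NOT p5) — NOT p6 is true.
  7. (NOT p6) — NOT p6 is true.
  8. (NOT p1 OR p4 OR NOT p2) — p4 is true.
  9. (p7) — p7 is true.
  10. (NOT p6 OR p7) — NOT p6 is true.
  11. (NOT p6 OR NOT p4 OR NOT p7) — NOT p6 is true.
  12. (p7 OR NOT p4) — p7 is true.
  13. (NOT p5 OR NOT p6 OR NOT p7) — NOT p6 is true.
  14. (NOT p4 OR NOT p5 OR p7) — p7 is true.
  15. (NOT p7 OR NOT p6 OR NOT p2) — NOT p6 is true.
  16. (p5) — p5 is true.
  17. (NOT p1 OR NOT p2 OR NOT p6) — NOT p6 is true.

p1=T  p2=T  p3=F  p4=T  p5=T  p6=F  p7=T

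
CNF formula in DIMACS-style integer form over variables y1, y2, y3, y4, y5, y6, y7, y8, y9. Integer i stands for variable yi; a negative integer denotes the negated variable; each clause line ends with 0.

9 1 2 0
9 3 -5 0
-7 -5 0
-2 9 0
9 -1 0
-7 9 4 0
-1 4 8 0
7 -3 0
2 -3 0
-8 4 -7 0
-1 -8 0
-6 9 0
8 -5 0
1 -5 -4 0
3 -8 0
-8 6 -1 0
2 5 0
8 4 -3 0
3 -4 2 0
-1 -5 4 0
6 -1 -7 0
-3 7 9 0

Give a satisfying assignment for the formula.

y1 = False, y2 = True, y3 = False, y4 = False, y5 = False, y6 = False, y7 = False, y8 = False, y9 = True

y9 occurs only positively in the remaining clauses — set y9 = True.
Set y1 = False and propagate.
The remaining clauses are satisfied by y2 = True, y3 = False, y4 = False, y5 = False, y6 = False, y7 = False, y8 = False.
Every clause has at least one true literal under this assignment.
Check each clause:
  1. (y1 OR y9 OR y2) — y9 is true.
  2. (NOT y5 OR y9 OR y3) — y9 is true.
  3. (NOT y7 OR NOT y5) — NOT y7 is true.
  4. (y9 OR NOT y2) — y9 is true.
  5. (y9 OR NOT y1) — y9 is true.
  6. (y4 OR y9 OR NOT y7) — y9 is true.
  7. (NOT y1 OR y4 OR y8) — NOT y1 is true.
  8. (y7 OR NOT y3) — NOT y3 is true.
  9. (y2 OR NOT y3) — y2 is true.
  10. (NOT y7 OR NOT y8 OR y4) — NOT y8 is true.
  11. (NOT y8 OR NOT y1) — NOT y8 is true.
  12. (NOT y6 OR y9) — y9 is true.
  13. (y8 OR NOT y5) — NOT y5 is true.
  14. (NOT y4 OR NOT y5 OR y1) — NOT y5 is true.
  15. (y3 OR NOT y8) — NOT y8 is true.
  16. (NOT y1 OR NOT y8 OR y6) — NOT y8 is true.
  17. (y2 OR y5) — y2 is true.
  18. (y4 OR y8 OR NOT y3) — NOT y3 is true.
  19. (y2 OR NOT y4 OR y3) — y2 is true.
  20. (NOT y5 OR y4 OR NOT y1) — NOT y5 is true.
  21. (y6 OR NOT y1 OR NOT y7) — NOT y7 is true.
  22. (NOT y3 OR y9 OR y7) — y9 is true.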